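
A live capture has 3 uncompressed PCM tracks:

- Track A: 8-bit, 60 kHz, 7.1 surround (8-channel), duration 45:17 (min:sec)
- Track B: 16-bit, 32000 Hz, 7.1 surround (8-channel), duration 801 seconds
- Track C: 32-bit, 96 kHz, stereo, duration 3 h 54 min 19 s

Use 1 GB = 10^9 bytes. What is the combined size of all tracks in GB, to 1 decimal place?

Track A: 45:17 (min:sec) = 2,717 s; 60,000 × 2,717 × 1 × 8 = 1,304,160,000 bytes.
Track B: 32,000 × 801 × 2 × 8 = 410,112,000 bytes.
Track C: 3 h 54 min 19 s = 14,059 s; 96,000 × 14,059 × 4 × 2 = 10,797,312,000 bytes.
Total = 12,511,584,000 bytes = 12.5 GB.

12.5 GB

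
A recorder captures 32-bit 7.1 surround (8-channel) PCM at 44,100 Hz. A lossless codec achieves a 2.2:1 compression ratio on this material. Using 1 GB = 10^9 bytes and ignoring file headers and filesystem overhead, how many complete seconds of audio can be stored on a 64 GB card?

Uncompressed byte rate = 44,100 × 4 × 8 = 1,411,200 bytes/s.
After 2.2:1 compression, effective rate ≈ 641454.55 bytes/s.
Capacity = 64 × 1,000,000,000 = 64,000,000,000 bytes.
64,000,000,000 / effective rate ≈ 99773.24 s → 99,773 seconds.

99,773 seconds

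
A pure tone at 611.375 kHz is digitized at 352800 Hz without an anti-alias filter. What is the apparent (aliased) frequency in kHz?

94.225 kHz

Nyquist = 352,800/2 = 176,400 Hz; 611,375 Hz exceeds it.
Alias = |611,375 − 2×352,800| = |611,375 − 705,600| = 94,225 Hz = 94.225 kHz.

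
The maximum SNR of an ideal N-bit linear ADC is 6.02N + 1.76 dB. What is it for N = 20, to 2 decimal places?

122.16 dB

6.02 × 20 + 1.76 = 122.16 dB.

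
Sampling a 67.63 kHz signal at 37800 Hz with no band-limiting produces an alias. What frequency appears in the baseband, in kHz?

Nyquist = 37,800/2 = 18,900 Hz; 67,630 Hz exceeds it.
Alias = |67,630 − 2×37,800| = |67,630 − 75,600| = 7,970 Hz = 7.97 kHz.

7.97 kHz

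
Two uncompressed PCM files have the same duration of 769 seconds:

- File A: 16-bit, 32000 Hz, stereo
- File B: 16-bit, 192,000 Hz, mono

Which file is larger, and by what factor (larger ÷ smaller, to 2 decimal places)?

File A: 32,000 × 2 × 2 = 128,000 bytes/s.
File B: 192,000 × 2 × 1 = 384,000 bytes/s.
File B is larger; ratio = 295,296,000 / 98,432,000 = 3.00.

File B, by a factor of 3.00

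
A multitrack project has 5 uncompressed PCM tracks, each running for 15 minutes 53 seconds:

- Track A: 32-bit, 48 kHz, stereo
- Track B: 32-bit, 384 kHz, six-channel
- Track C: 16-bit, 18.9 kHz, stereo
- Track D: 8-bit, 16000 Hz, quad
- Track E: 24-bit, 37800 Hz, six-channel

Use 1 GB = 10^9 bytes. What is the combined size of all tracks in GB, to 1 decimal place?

9.9 GB

15 minutes 53 seconds = 953 s.
Track A: 48,000 × 953 × 4 × 2 = 365,952,000 bytes.
Track B: 384,000 × 953 × 4 × 6 = 8,782,848,000 bytes.
Track C: 18,900 × 953 × 2 × 2 = 72,046,800 bytes.
Track D: 16,000 × 953 × 1 × 4 = 60,992,000 bytes.
Track E: 37,800 × 953 × 3 × 6 = 648,421,200 bytes.
Total = 9,930,260,000 bytes = 9.9 GB.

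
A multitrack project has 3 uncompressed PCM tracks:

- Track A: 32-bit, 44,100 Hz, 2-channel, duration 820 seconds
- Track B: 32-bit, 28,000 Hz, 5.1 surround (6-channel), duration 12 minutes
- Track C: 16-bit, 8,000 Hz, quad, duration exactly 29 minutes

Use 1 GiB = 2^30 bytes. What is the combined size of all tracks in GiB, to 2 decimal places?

0.82 GiB

Track A: 44,100 × 820 × 4 × 2 = 289,296,000 bytes.
Track B: 12 minutes = 720 s; 28,000 × 720 × 4 × 6 = 483,840,000 bytes.
Track C: exactly 29 minutes = 1,740 s; 8,000 × 1,740 × 2 × 4 = 111,360,000 bytes.
Total = 884,496,000 bytes = 0.82 GiB.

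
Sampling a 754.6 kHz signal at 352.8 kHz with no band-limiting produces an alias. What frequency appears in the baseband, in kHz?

Nyquist = 352,800/2 = 176,400 Hz; 754,600 Hz exceeds it.
Alias = |754,600 − 2×352,800| = |754,600 − 705,600| = 49,000 Hz = 49 kHz.

49 kHz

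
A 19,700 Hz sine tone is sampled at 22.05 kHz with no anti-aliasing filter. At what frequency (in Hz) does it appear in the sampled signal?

Nyquist = 22,050/2 = 11,025 Hz; 19,700 Hz exceeds it.
Alias = |19,700 − 1×22,050| = |19,700 − 22,050| = 2,350 Hz.

2,350 Hz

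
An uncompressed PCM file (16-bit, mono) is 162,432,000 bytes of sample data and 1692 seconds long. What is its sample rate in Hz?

Bytes = sample_rate × seconds × bytes_per_sample × channels.
sample_rate = 162,432,000 / (1,692 × 2 × 1) = 162,432,000 / 3,384 = 48,000 Hz.

48,000 Hz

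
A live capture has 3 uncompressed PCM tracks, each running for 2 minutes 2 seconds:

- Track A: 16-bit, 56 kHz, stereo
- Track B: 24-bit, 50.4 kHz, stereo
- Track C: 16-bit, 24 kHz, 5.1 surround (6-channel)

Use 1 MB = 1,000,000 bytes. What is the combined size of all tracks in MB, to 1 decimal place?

99.4 MB

2 minutes 2 seconds = 122 s.
Track A: 56,000 × 122 × 2 × 2 = 27,328,000 bytes.
Track B: 50,400 × 122 × 3 × 2 = 36,892,800 bytes.
Track C: 24,000 × 122 × 2 × 6 = 35,136,000 bytes.
Total = 99,356,800 bytes = 99.4 MB.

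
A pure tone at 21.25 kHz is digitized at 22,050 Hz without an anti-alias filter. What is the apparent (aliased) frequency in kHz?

0.8 kHz

Nyquist = 22,050/2 = 11,025 Hz; 21,250 Hz exceeds it.
Alias = |21,250 − 1×22,050| = |21,250 − 22,050| = 800 Hz = 0.8 kHz.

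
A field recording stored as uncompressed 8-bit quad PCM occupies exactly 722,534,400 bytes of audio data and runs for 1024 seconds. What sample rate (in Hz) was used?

176,400 Hz

Bytes = sample_rate × seconds × bytes_per_sample × channels.
sample_rate = 722,534,400 / (1,024 × 1 × 4) = 722,534,400 / 4,096 = 176,400 Hz.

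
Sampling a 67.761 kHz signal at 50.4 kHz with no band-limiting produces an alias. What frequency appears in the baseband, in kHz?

17.361 kHz

Nyquist = 50,400/2 = 25,200 Hz; 67,761 Hz exceeds it.
Alias = |67,761 − 1×50,400| = |67,761 − 50,400| = 17,361 Hz = 17.361 kHz.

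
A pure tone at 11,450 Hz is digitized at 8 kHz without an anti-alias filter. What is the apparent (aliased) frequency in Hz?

Nyquist = 8,000/2 = 4,000 Hz; 11,450 Hz exceeds it.
Alias = |11,450 − 1×8,000| = |11,450 − 8,000| = 3,450 Hz.

3,450 Hz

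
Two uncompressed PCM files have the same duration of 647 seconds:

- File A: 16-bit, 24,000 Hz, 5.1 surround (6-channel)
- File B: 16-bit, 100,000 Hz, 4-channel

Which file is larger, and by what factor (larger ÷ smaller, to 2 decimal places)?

File B, by a factor of 2.78

File A: 24,000 × 2 × 6 = 288,000 bytes/s.
File B: 100,000 × 2 × 4 = 800,000 bytes/s.
File B is larger; ratio = 517,600,000 / 186,336,000 = 2.78.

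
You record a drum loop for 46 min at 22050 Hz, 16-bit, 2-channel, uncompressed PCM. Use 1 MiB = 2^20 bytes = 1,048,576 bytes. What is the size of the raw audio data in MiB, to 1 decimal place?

Duration = 46 min = 2,760 s.
Bytes = 22,050 samples/s × 2,760 s × 2 bytes/sample × 2 ch = 243,432,000 bytes.
243,432,000 / 1,048,576 = 232.2 MiB.

232.2 MiB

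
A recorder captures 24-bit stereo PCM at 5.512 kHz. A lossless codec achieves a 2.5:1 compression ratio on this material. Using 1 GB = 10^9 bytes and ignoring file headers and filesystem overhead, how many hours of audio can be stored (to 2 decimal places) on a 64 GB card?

1343.87 hours

Uncompressed byte rate = 5,512 × 3 × 2 = 33,072 bytes/s.
After 2.5:1 compression, effective rate ≈ 13228.8 bytes/s.
Capacity = 64 × 1,000,000,000 = 64,000,000,000 bytes.
64,000,000,000 / effective rate ≈ 4837929.37 s → 1343.87 hours.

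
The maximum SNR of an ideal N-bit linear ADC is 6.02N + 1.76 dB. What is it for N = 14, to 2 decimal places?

6.02 × 14 + 1.76 = 86.04 dB.

86.04 dB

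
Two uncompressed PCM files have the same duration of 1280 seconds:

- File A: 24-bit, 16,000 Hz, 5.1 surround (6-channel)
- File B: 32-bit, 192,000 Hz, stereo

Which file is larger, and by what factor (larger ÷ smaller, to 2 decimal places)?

File B, by a factor of 5.33

File A: 16,000 × 3 × 6 = 288,000 bytes/s.
File B: 192,000 × 4 × 2 = 1,536,000 bytes/s.
File B is larger; ratio = 1,966,080,000 / 368,640,000 = 5.33.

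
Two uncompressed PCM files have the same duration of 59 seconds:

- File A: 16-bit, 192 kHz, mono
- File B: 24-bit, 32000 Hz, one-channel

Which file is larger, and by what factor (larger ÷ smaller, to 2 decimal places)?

File A, by a factor of 4.00

File A: 192,000 × 2 × 1 = 384,000 bytes/s.
File B: 32,000 × 3 × 1 = 96,000 bytes/s.
File A is larger; ratio = 22,656,000 / 5,664,000 = 4.00.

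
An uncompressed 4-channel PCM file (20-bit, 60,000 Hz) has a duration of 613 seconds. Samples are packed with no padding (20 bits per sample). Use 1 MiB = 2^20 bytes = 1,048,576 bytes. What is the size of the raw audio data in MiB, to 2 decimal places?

350.76 MiB

Bits = 60,000 × 613 × 20 × 4 = 2,942,400,000 bits = 367,800,000 bytes.
367,800,000 / 1,048,576 = 350.76 MiB.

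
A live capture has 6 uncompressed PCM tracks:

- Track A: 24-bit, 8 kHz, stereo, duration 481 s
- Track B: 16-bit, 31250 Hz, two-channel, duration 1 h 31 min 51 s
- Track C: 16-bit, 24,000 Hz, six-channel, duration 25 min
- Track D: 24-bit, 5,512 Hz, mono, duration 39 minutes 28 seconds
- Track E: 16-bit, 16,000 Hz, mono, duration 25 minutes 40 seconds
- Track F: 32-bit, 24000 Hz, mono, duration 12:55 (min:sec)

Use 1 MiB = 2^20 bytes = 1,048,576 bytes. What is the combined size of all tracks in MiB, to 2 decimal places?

Track A: 8,000 × 481 × 3 × 2 = 23,088,000 bytes.
Track B: 1 h 31 min 51 s = 5,511 s; 31,250 × 5,511 × 2 × 2 = 688,875,000 bytes.
Track C: 25 min = 1,500 s; 24,000 × 1,500 × 2 × 6 = 432,000,000 bytes.
Track D: 39 minutes 28 seconds = 2,368 s; 5,512 × 2,368 × 3 × 1 = 39,157,248 bytes.
Track E: 25 minutes 40 seconds = 1,540 s; 16,000 × 1,540 × 2 × 1 = 49,280,000 bytes.
Track F: 12:55 (min:sec) = 775 s; 24,000 × 775 × 4 × 1 = 74,400,000 bytes.
Total = 1,306,800,248 bytes = 1246.26 MiB.

1246.26 MiB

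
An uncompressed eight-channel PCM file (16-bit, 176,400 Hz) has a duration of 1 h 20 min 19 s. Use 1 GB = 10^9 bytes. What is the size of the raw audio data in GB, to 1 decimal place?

Duration = 1 h 20 min 19 s = 4,819 s.
Bytes = 176,400 samples/s × 4,819 s × 2 bytes/sample × 8 ch = 13,601,145,600 bytes.
13,601,145,600 / 1,000,000,000 = 13.6 GB.

13.6 GB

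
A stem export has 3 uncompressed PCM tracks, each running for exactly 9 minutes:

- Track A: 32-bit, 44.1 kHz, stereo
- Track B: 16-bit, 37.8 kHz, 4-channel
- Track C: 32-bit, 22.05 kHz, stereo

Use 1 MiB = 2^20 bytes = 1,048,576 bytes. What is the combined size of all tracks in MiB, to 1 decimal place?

exactly 9 minutes = 540 s.
Track A: 44,100 × 540 × 4 × 2 = 190,512,000 bytes.
Track B: 37,800 × 540 × 2 × 4 = 163,296,000 bytes.
Track C: 22,050 × 540 × 4 × 2 = 95,256,000 bytes.
Total = 449,064,000 bytes = 428.3 MiB.

428.3 MiB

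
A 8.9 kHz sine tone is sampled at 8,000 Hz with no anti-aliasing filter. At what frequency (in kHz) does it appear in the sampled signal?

0.9 kHz

Nyquist = 8,000/2 = 4,000 Hz; 8,900 Hz exceeds it.
Alias = |8,900 − 1×8,000| = |8,900 − 8,000| = 900 Hz = 0.9 kHz.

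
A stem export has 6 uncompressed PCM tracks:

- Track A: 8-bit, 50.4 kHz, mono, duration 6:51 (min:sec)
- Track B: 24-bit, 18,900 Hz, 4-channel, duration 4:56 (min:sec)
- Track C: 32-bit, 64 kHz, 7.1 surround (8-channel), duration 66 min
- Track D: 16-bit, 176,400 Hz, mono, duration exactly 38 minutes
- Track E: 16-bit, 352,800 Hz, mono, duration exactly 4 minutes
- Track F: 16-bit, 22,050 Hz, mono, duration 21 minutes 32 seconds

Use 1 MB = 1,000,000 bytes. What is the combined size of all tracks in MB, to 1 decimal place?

9228.6 MB

Track A: 6:51 (min:sec) = 411 s; 50,400 × 411 × 1 × 1 = 20,714,400 bytes.
Track B: 4:56 (min:sec) = 296 s; 18,900 × 296 × 3 × 4 = 67,132,800 bytes.
Track C: 66 min = 3,960 s; 64,000 × 3,960 × 4 × 8 = 8,110,080,000 bytes.
Track D: exactly 38 minutes = 2,280 s; 176,400 × 2,280 × 2 × 1 = 804,384,000 bytes.
Track E: exactly 4 minutes = 240 s; 352,800 × 240 × 2 × 1 = 169,344,000 bytes.
Track F: 21 minutes 32 seconds = 1,292 s; 22,050 × 1,292 × 2 × 1 = 56,977,200 bytes.
Total = 9,228,632,400 bytes = 9228.6 MB.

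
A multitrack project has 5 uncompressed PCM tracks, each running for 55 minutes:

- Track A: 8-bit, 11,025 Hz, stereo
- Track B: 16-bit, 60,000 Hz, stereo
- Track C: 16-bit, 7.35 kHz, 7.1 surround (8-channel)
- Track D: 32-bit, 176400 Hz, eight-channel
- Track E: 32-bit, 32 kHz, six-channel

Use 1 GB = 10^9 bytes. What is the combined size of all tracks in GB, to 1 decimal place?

55 minutes = 3,300 s.
Track A: 11,025 × 3,300 × 1 × 2 = 72,765,000 bytes.
Track B: 60,000 × 3,300 × 2 × 2 = 792,000,000 bytes.
Track C: 7,350 × 3,300 × 2 × 8 = 388,080,000 bytes.
Track D: 176,400 × 3,300 × 4 × 8 = 18,627,840,000 bytes.
Track E: 32,000 × 3,300 × 4 × 6 = 2,534,400,000 bytes.
Total = 22,415,085,000 bytes = 22.4 GB.

22.4 GB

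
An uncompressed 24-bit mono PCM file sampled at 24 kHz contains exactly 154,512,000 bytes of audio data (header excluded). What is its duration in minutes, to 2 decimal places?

Byte rate = 24,000 × 3 × 1 = 72,000 bytes/s.
Duration = 154,512,000 / 72,000 = 2,146 s.
2,146 s / 60 = 35.77 minutes.

35.77 minutes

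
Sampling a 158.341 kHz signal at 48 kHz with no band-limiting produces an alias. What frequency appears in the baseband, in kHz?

14.341 kHz

Nyquist = 48,000/2 = 24,000 Hz; 158,341 Hz exceeds it.
Alias = |158,341 − 3×48,000| = |158,341 − 144,000| = 14,341 Hz = 14.341 kHz.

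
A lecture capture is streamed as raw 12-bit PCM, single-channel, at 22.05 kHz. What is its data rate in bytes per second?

33,075 bytes/s

Bit rate = 22,050 × 12 × 1 = 264,600 bits/s.
264,600 / 8 = 33,075 bytes/s.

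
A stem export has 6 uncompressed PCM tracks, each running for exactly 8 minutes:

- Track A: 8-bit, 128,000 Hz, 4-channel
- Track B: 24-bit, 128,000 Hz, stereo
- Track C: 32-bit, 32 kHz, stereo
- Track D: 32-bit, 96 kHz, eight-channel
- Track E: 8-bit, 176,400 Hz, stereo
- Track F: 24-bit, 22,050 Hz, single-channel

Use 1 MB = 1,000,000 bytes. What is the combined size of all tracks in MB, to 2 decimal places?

exactly 8 minutes = 480 s.
Track A: 128,000 × 480 × 1 × 4 = 245,760,000 bytes.
Track B: 128,000 × 480 × 3 × 2 = 368,640,000 bytes.
Track C: 32,000 × 480 × 4 × 2 = 122,880,000 bytes.
Track D: 96,000 × 480 × 4 × 8 = 1,474,560,000 bytes.
Track E: 176,400 × 480 × 1 × 2 = 169,344,000 bytes.
Track F: 22,050 × 480 × 3 × 1 = 31,752,000 bytes.
Total = 2,412,936,000 bytes = 2412.94 MB.

2412.94 MB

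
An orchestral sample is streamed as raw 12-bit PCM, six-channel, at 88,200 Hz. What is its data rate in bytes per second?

793,800 bytes/s

Bit rate = 88,200 × 12 × 6 = 6,350,400 bits/s.
6,350,400 / 8 = 793,800 bytes/s.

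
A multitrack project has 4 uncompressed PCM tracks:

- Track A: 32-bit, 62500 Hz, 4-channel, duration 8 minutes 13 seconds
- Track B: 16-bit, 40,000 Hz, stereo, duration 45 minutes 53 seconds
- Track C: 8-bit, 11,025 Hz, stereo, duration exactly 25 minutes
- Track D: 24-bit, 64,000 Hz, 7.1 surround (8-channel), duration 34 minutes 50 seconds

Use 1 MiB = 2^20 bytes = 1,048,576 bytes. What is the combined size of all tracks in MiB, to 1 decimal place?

Track A: 8 minutes 13 seconds = 493 s; 62,500 × 493 × 4 × 4 = 493,000,000 bytes.
Track B: 45 minutes 53 seconds = 2,753 s; 40,000 × 2,753 × 2 × 2 = 440,480,000 bytes.
Track C: exactly 25 minutes = 1,500 s; 11,025 × 1,500 × 1 × 2 = 33,075,000 bytes.
Track D: 34 minutes 50 seconds = 2,090 s; 64,000 × 2,090 × 3 × 8 = 3,210,240,000 bytes.
Total = 4,176,795,000 bytes = 3983.3 MiB.

3983.3 MiB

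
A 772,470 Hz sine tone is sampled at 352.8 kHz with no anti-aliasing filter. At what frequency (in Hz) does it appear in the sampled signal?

66,870 Hz

Nyquist = 352,800/2 = 176,400 Hz; 772,470 Hz exceeds it.
Alias = |772,470 − 2×352,800| = |772,470 − 705,600| = 66,870 Hz.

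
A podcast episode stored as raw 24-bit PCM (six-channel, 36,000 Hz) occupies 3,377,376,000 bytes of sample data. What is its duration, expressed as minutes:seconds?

Byte rate = 36,000 × 3 × 6 = 648,000 bytes/s.
Duration = 3,377,376,000 / 648,000 = 5,212 s.
5,212 s = 86:52.

86:52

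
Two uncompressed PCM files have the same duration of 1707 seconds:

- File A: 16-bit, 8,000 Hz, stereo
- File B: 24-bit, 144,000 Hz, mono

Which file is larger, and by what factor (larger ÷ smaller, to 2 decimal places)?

File B, by a factor of 13.50

File A: 8,000 × 2 × 2 = 32,000 bytes/s.
File B: 144,000 × 3 × 1 = 432,000 bytes/s.
File B is larger; ratio = 737,424,000 / 54,624,000 = 13.50.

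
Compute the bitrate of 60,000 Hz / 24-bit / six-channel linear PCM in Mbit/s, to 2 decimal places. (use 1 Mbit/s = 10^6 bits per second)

Bit rate = 60,000 × 24 × 6 = 8,640,000 bits/s.
= 8.64 Mbit/s.

8.64 Mbit/s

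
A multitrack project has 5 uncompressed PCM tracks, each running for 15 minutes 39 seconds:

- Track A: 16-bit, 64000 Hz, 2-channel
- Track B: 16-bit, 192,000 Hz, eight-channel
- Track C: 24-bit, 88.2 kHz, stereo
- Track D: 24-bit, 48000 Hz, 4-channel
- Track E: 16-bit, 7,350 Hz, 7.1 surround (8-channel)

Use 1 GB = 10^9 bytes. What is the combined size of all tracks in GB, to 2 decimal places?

15 minutes 39 seconds = 939 s.
Track A: 64,000 × 939 × 2 × 2 = 240,384,000 bytes.
Track B: 192,000 × 939 × 2 × 8 = 2,884,608,000 bytes.
Track C: 88,200 × 939 × 3 × 2 = 496,918,800 bytes.
Track D: 48,000 × 939 × 3 × 4 = 540,864,000 bytes.
Track E: 7,350 × 939 × 2 × 8 = 110,426,400 bytes.
Total = 4,273,201,200 bytes = 4.27 GB.

4.27 GB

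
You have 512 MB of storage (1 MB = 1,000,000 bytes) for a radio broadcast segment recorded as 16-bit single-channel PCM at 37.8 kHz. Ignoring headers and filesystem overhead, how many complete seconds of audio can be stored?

6,772 seconds

Uncompressed byte rate = 37,800 × 2 × 1 = 75,600 bytes/s.
Capacity = 512 × 1,000,000 = 512,000,000 bytes.
512,000,000 / 75,600 ≈ 6772.49 s → 6,772 seconds.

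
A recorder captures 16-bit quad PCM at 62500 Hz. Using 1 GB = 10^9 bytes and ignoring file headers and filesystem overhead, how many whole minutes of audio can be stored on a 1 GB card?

33 minutes

Uncompressed byte rate = 62,500 × 2 × 4 = 500,000 bytes/s.
Capacity = 1 × 1,000,000,000 = 1,000,000,000 bytes.
1,000,000,000 / 500,000 ≈ 2000 s → 33 minutes.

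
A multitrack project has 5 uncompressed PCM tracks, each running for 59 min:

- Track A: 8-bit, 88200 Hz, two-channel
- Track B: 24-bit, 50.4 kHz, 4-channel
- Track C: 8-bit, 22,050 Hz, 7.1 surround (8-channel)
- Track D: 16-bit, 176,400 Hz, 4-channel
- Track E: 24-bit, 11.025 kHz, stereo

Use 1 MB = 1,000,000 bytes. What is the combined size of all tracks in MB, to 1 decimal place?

8619.7 MB

59 min = 3,540 s.
Track A: 88,200 × 3,540 × 1 × 2 = 624,456,000 bytes.
Track B: 50,400 × 3,540 × 3 × 4 = 2,140,992,000 bytes.
Track C: 22,050 × 3,540 × 1 × 8 = 624,456,000 bytes.
Track D: 176,400 × 3,540 × 2 × 4 = 4,995,648,000 bytes.
Track E: 11,025 × 3,540 × 3 × 2 = 234,171,000 bytes.
Total = 8,619,723,000 bytes = 8619.7 MB.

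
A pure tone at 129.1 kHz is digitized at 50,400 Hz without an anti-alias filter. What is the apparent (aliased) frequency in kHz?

Nyquist = 50,400/2 = 25,200 Hz; 129,100 Hz exceeds it.
Alias = |129,100 − 3×50,400| = |129,100 − 151,200| = 22,100 Hz = 22.1 kHz.

22.1 kHz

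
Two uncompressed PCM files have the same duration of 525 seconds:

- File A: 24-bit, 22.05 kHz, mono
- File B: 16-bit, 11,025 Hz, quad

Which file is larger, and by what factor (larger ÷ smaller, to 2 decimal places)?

File A: 22,050 × 3 × 1 = 66,150 bytes/s.
File B: 11,025 × 2 × 4 = 88,200 bytes/s.
File B is larger; ratio = 46,305,000 / 34,728,750 = 1.33.

File B, by a factor of 1.33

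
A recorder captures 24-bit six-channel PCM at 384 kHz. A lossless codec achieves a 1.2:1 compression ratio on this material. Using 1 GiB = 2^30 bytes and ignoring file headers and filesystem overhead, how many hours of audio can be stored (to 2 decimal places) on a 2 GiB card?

0.10 hours

Uncompressed byte rate = 384,000 × 3 × 6 = 6,912,000 bytes/s.
After 1.2:1 compression, effective rate ≈ 5760000 bytes/s.
Capacity = 2 × 1,073,741,824 = 2,147,483,648 bytes.
2,147,483,648 / effective rate ≈ 372.83 s → 0.10 hours.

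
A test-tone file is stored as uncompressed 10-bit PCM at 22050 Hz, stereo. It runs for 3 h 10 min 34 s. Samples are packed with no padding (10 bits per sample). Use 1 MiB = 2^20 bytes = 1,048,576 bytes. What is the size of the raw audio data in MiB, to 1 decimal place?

601.1 MiB

Duration = 3 h 10 min 34 s = 11,434 s.
Bits = 22,050 × 11,434 × 10 × 2 = 5,042,394,000 bits = 630,299,250 bytes.
630,299,250 / 1,048,576 = 601.1 MiB.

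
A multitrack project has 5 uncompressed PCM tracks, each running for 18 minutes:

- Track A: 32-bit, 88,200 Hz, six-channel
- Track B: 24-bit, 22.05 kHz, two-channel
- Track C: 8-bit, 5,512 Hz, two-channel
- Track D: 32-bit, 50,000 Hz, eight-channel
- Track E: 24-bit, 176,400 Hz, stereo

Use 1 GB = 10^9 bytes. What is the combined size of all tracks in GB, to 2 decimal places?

18 minutes = 1,080 s.
Track A: 88,200 × 1,080 × 4 × 6 = 2,286,144,000 bytes.
Track B: 22,050 × 1,080 × 3 × 2 = 142,884,000 bytes.
Track C: 5,512 × 1,080 × 1 × 2 = 11,905,920 bytes.
Track D: 50,000 × 1,080 × 4 × 8 = 1,728,000,000 bytes.
Track E: 176,400 × 1,080 × 3 × 2 = 1,143,072,000 bytes.
Total = 5,312,005,920 bytes = 5.31 GB.

5.31 GB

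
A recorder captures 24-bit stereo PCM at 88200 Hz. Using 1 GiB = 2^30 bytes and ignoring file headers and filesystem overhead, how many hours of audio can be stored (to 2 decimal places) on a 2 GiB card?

1.13 hours

Uncompressed byte rate = 88,200 × 3 × 2 = 529,200 bytes/s.
Capacity = 2 × 1,073,741,824 = 2,147,483,648 bytes.
2,147,483,648 / 529,200 ≈ 4057.98 s → 1.13 hours.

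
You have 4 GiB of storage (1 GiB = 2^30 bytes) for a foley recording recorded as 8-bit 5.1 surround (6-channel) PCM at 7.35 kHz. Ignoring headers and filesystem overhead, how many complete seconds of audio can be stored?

97,391 seconds

Uncompressed byte rate = 7,350 × 1 × 6 = 44,100 bytes/s.
Capacity = 4 × 1,073,741,824 = 4,294,967,296 bytes.
4,294,967,296 / 44,100 ≈ 97391.55 s → 97,391 seconds.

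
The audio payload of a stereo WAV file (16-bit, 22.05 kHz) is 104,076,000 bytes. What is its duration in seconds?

1,180 seconds

Byte rate = 22,050 × 2 × 2 = 88,200 bytes/s.
Duration = 104,076,000 / 88,200 = 1,180 s.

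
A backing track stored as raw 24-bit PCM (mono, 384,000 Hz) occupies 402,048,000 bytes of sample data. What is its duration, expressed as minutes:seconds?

Byte rate = 384,000 × 3 × 1 = 1,152,000 bytes/s.
Duration = 402,048,000 / 1,152,000 = 349 s.
349 s = 5:49.

5:49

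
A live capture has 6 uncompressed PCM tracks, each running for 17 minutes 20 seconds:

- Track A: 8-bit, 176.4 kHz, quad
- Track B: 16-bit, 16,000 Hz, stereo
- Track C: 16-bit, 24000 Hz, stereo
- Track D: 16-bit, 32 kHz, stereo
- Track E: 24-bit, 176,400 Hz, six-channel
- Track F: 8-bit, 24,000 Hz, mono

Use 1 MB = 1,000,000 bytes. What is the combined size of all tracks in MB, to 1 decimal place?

17 minutes 20 seconds = 1,040 s.
Track A: 176,400 × 1,040 × 1 × 4 = 733,824,000 bytes.
Track B: 16,000 × 1,040 × 2 × 2 = 66,560,000 bytes.
Track C: 24,000 × 1,040 × 2 × 2 = 99,840,000 bytes.
Track D: 32,000 × 1,040 × 2 × 2 = 133,120,000 bytes.
Track E: 176,400 × 1,040 × 3 × 6 = 3,302,208,000 bytes.
Track F: 24,000 × 1,040 × 1 × 1 = 24,960,000 bytes.
Total = 4,360,512,000 bytes = 4360.5 MB.

4360.5 MB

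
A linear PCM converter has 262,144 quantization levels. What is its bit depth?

log2(262,144) = 18.

18 bits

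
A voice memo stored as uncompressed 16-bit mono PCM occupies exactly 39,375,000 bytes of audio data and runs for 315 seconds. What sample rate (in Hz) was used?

62,500 Hz

Bytes = sample_rate × seconds × bytes_per_sample × channels.
sample_rate = 39,375,000 / (315 × 2 × 1) = 39,375,000 / 630 = 62,500 Hz.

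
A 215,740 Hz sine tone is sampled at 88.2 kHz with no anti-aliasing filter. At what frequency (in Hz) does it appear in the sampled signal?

39,340 Hz

Nyquist = 88,200/2 = 44,100 Hz; 215,740 Hz exceeds it.
Alias = |215,740 − 2×88,200| = |215,740 − 176,400| = 39,340 Hz.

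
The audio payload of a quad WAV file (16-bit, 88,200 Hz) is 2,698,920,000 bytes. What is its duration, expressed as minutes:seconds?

63:45

Byte rate = 88,200 × 2 × 4 = 705,600 bytes/s.
Duration = 2,698,920,000 / 705,600 = 3,825 s.
3,825 s = 63:45.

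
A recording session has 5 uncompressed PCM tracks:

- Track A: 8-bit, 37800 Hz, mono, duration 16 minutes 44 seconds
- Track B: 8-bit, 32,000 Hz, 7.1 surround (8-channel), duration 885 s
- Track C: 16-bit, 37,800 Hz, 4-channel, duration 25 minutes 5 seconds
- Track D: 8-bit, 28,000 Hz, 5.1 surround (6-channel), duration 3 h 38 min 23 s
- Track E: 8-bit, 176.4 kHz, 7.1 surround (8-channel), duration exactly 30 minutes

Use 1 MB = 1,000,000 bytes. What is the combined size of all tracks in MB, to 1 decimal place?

5461.1 MB

Track A: 16 minutes 44 seconds = 1,004 s; 37,800 × 1,004 × 1 × 1 = 37,951,200 bytes.
Track B: 32,000 × 885 × 1 × 8 = 226,560,000 bytes.
Track C: 25 minutes 5 seconds = 1,505 s; 37,800 × 1,505 × 2 × 4 = 455,112,000 bytes.
Track D: 3 h 38 min 23 s = 13,103 s; 28,000 × 13,103 × 1 × 6 = 2,201,304,000 bytes.
Track E: exactly 30 minutes = 1,800 s; 176,400 × 1,800 × 1 × 8 = 2,540,160,000 bytes.
Total = 5,461,087,200 bytes = 5461.1 MB.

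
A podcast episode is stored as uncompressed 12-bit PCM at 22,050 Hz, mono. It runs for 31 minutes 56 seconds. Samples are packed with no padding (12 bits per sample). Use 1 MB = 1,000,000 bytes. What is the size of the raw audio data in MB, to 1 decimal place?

Duration = 31 minutes 56 seconds = 1,916 s.
Bits = 22,050 × 1,916 × 12 × 1 = 506,973,600 bits = 63,371,700 bytes.
63,371,700 / 1,000,000 = 63.4 MB.

63.4 MB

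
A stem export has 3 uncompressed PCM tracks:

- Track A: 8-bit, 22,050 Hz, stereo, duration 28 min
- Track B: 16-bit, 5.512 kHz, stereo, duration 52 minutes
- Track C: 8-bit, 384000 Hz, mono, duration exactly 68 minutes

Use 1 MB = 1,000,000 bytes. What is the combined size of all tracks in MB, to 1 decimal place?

Track A: 28 min = 1,680 s; 22,050 × 1,680 × 1 × 2 = 74,088,000 bytes.
Track B: 52 minutes = 3,120 s; 5,512 × 3,120 × 2 × 2 = 68,789,760 bytes.
Track C: exactly 68 minutes = 4,080 s; 384,000 × 4,080 × 1 × 1 = 1,566,720,000 bytes.
Total = 1,709,597,760 bytes = 1709.6 MB.

1709.6 MB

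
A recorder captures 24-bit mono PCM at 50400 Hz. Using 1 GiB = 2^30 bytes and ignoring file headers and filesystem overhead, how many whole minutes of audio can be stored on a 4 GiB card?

473 minutes

Uncompressed byte rate = 50,400 × 3 × 1 = 151,200 bytes/s.
Capacity = 4 × 1,073,741,824 = 4,294,967,296 bytes.
4,294,967,296 / 151,200 ≈ 28405.87 s → 473 minutes.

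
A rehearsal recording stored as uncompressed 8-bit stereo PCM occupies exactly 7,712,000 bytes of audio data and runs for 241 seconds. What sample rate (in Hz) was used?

Bytes = sample_rate × seconds × bytes_per_sample × channels.
sample_rate = 7,712,000 / (241 × 1 × 2) = 7,712,000 / 482 = 16,000 Hz.

16,000 Hz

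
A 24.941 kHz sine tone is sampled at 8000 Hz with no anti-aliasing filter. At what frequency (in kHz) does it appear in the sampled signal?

0.941 kHz

Nyquist = 8,000/2 = 4,000 Hz; 24,941 Hz exceeds it.
Alias = |24,941 − 3×8,000| = |24,941 − 24,000| = 941 Hz = 0.941 kHz.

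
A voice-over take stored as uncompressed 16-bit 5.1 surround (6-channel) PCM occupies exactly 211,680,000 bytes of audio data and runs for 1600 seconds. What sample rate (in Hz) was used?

Bytes = sample_rate × seconds × bytes_per_sample × channels.
sample_rate = 211,680,000 / (1,600 × 2 × 6) = 211,680,000 / 19,200 = 11,025 Hz.

11,025 Hz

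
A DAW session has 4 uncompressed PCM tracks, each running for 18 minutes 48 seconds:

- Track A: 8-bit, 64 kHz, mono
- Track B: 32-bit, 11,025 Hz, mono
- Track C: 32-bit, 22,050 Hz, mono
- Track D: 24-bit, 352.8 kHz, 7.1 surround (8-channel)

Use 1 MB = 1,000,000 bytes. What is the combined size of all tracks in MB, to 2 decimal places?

9772.43 MB

18 minutes 48 seconds = 1,128 s.
Track A: 64,000 × 1,128 × 1 × 1 = 72,192,000 bytes.
Track B: 11,025 × 1,128 × 4 × 1 = 49,744,800 bytes.
Track C: 22,050 × 1,128 × 4 × 1 = 99,489,600 bytes.
Track D: 352,800 × 1,128 × 3 × 8 = 9,551,001,600 bytes.
Total = 9,772,428,000 bytes = 9772.43 MB.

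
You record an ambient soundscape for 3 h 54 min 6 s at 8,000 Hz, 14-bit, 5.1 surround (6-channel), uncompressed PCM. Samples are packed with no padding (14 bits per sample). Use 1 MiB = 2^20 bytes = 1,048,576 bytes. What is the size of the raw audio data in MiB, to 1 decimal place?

Duration = 3 h 54 min 6 s = 14,046 s.
Bits = 8,000 × 14,046 × 14 × 6 = 9,438,912,000 bits = 1,179,864,000 bytes.
1,179,864,000 / 1,048,576 = 1125.2 MiB.

1125.2 MiB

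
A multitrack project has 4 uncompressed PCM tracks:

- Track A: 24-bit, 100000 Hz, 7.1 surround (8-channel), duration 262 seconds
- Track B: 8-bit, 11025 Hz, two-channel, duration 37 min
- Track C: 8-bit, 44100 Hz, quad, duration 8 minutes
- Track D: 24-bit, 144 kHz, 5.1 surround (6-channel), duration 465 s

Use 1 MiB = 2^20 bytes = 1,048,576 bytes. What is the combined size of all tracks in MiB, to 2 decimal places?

Track A: 100,000 × 262 × 3 × 8 = 628,800,000 bytes.
Track B: 37 min = 2,220 s; 11,025 × 2,220 × 1 × 2 = 48,951,000 bytes.
Track C: 8 minutes = 480 s; 44,100 × 480 × 1 × 4 = 84,672,000 bytes.
Track D: 144,000 × 465 × 3 × 6 = 1,205,280,000 bytes.
Total = 1,967,703,000 bytes = 1876.55 MiB.

1876.55 MiB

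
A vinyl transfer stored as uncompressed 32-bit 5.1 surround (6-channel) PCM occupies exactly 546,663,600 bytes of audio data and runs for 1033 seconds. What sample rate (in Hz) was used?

22,050 Hz

Bytes = sample_rate × seconds × bytes_per_sample × channels.
sample_rate = 546,663,600 / (1,033 × 4 × 6) = 546,663,600 / 24,792 = 22,050 Hz.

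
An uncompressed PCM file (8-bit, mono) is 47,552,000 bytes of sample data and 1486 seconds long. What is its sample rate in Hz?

32,000 Hz

Bytes = sample_rate × seconds × bytes_per_sample × channels.
sample_rate = 47,552,000 / (1,486 × 1 × 1) = 47,552,000 / 1,486 = 32,000 Hz.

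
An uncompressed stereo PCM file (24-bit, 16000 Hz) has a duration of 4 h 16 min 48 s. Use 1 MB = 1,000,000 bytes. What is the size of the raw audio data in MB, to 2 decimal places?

Duration = 4 h 16 min 48 s = 15,408 s.
Bytes = 16,000 samples/s × 15,408 s × 3 bytes/sample × 2 ch = 1,479,168,000 bytes.
1,479,168,000 / 1,000,000 = 1479.17 MB.

1479.17 MB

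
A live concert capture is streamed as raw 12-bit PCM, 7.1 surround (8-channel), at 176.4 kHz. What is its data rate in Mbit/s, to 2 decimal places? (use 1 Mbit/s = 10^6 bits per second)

16.93 Mbit/s

Bit rate = 176,400 × 12 × 8 = 16,934,400 bits/s.
= 16.93 Mbit/s.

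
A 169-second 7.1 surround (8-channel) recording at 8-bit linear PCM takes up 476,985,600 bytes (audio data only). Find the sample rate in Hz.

352,800 Hz

Bytes = sample_rate × seconds × bytes_per_sample × channels.
sample_rate = 476,985,600 / (169 × 1 × 8) = 476,985,600 / 1,352 = 352,800 Hz.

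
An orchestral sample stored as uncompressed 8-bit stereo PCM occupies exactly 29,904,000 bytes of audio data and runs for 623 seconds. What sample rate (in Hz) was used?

24,000 Hz

Bytes = sample_rate × seconds × bytes_per_sample × channels.
sample_rate = 29,904,000 / (623 × 1 × 2) = 29,904,000 / 1,246 = 24,000 Hz.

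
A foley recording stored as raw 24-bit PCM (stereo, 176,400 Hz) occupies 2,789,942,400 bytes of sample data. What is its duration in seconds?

Byte rate = 176,400 × 3 × 2 = 1,058,400 bytes/s.
Duration = 2,789,942,400 / 1,058,400 = 2,636 s.

2,636 seconds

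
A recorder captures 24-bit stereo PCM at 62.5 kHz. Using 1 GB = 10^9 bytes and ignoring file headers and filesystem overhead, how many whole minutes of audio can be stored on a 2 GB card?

Uncompressed byte rate = 62,500 × 3 × 2 = 375,000 bytes/s.
Capacity = 2 × 1,000,000,000 = 2,000,000,000 bytes.
2,000,000,000 / 375,000 ≈ 5333.33 s → 88 minutes.

88 minutes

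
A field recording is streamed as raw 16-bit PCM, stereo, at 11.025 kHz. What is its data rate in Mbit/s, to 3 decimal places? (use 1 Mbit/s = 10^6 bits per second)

Bit rate = 11,025 × 16 × 2 = 352,800 bits/s.
= 0.353 Mbit/s.

0.353 Mbit/s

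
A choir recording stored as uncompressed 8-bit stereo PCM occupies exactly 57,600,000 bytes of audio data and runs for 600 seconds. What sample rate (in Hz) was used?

Bytes = sample_rate × seconds × bytes_per_sample × channels.
sample_rate = 57,600,000 / (600 × 1 × 2) = 57,600,000 / 1,200 = 48,000 Hz.

48,000 Hz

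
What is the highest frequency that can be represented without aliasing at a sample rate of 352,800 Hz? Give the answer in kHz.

176.4 kHz

Nyquist frequency = sample rate / 2 = 352,800 / 2 = 176.4 kHz.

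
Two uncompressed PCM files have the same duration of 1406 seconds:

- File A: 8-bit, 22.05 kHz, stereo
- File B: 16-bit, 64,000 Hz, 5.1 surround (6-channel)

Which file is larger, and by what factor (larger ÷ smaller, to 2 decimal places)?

File A: 22,050 × 1 × 2 = 44,100 bytes/s.
File B: 64,000 × 2 × 6 = 768,000 bytes/s.
File B is larger; ratio = 1,079,808,000 / 62,004,600 = 17.41.

File B, by a factor of 17.41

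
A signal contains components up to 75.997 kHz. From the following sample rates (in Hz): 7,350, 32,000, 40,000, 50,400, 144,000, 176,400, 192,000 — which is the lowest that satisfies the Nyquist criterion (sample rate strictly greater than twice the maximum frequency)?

176,400 Hz

Need sample rate > 2 × 75,997 = 151,994 Hz.
Lowest listed rate above 151,994 Hz is 176,400 Hz.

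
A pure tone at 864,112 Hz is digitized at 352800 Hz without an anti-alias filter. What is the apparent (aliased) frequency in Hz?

158,512 Hz

Nyquist = 352,800/2 = 176,400 Hz; 864,112 Hz exceeds it.
Alias = |864,112 − 2×352,800| = |864,112 − 705,600| = 158,512 Hz.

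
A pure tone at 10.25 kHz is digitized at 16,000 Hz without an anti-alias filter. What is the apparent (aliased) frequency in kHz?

5.75 kHz

Nyquist = 16,000/2 = 8,000 Hz; 10,250 Hz exceeds it.
Alias = |10,250 − 1×16,000| = |10,250 − 16,000| = 5,750 Hz = 5.75 kHz.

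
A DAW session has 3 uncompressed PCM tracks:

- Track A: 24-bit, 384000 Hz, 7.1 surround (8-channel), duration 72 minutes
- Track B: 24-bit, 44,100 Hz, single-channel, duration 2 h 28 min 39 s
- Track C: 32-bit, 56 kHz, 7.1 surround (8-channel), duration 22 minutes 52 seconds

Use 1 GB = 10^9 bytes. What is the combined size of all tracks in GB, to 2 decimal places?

Track A: 72 minutes = 4,320 s; 384,000 × 4,320 × 3 × 8 = 39,813,120,000 bytes.
Track B: 2 h 28 min 39 s = 8,919 s; 44,100 × 8,919 × 3 × 1 = 1,179,983,700 bytes.
Track C: 22 minutes 52 seconds = 1,372 s; 56,000 × 1,372 × 4 × 8 = 2,458,624,000 bytes.
Total = 43,451,727,700 bytes = 43.45 GB.

43.45 GB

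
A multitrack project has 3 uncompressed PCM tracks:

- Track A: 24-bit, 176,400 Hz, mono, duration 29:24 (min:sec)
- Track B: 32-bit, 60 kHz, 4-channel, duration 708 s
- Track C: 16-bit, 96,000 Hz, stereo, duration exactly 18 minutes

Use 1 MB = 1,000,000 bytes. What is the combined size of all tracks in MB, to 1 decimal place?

Track A: 29:24 (min:sec) = 1,764 s; 176,400 × 1,764 × 3 × 1 = 933,508,800 bytes.
Track B: 60,000 × 708 × 4 × 4 = 679,680,000 bytes.
Track C: exactly 18 minutes = 1,080 s; 96,000 × 1,080 × 2 × 2 = 414,720,000 bytes.
Total = 2,027,908,800 bytes = 2027.9 MB.

2027.9 MB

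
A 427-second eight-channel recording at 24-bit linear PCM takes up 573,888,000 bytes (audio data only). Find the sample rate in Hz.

Bytes = sample_rate × seconds × bytes_per_sample × channels.
sample_rate = 573,888,000 / (427 × 3 × 8) = 573,888,000 / 10,248 = 56,000 Hz.

56,000 Hz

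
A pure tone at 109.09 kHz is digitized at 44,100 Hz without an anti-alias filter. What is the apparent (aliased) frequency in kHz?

Nyquist = 44,100/2 = 22,050 Hz; 109,090 Hz exceeds it.
Alias = |109,090 − 2×44,100| = |109,090 − 88,200| = 20,890 Hz = 20.89 kHz.

20.89 kHz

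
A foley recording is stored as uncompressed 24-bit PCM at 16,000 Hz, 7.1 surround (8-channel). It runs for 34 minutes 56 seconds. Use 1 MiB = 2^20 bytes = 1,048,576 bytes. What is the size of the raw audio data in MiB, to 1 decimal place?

Duration = 34 minutes 56 seconds = 2,096 s.
Bytes = 16,000 samples/s × 2,096 s × 3 bytes/sample × 8 ch = 804,864,000 bytes.
804,864,000 / 1,048,576 = 767.6 MiB.

767.6 MiB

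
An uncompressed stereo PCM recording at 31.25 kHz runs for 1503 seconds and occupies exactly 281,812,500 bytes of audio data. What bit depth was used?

Bytes per sample = 281,812,500 / (31,250 × 1,503 × 2) = 281,812,500 / 93,937,500 = 3.
Bit depth = 3 × 8 = 24 bits.

24 bits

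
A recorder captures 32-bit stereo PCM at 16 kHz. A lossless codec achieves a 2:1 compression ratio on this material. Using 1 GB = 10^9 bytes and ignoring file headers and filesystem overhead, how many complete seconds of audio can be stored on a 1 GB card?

15,625 seconds

Uncompressed byte rate = 16,000 × 4 × 2 = 128,000 bytes/s.
After 2:1 compression, effective rate ≈ 64000 bytes/s.
Capacity = 1 × 1,000,000,000 = 1,000,000,000 bytes.
1,000,000,000 / effective rate ≈ 15625 s → 15,625 seconds.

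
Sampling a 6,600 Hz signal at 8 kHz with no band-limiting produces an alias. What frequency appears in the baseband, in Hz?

1,400 Hz

Nyquist = 8,000/2 = 4,000 Hz; 6,600 Hz exceeds it.
Alias = |6,600 − 1×8,000| = |6,600 − 8,000| = 1,400 Hz.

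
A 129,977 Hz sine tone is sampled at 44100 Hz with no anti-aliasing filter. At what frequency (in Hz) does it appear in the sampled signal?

2,323 Hz

Nyquist = 44,100/2 = 22,050 Hz; 129,977 Hz exceeds it.
Alias = |129,977 − 3×44,100| = |129,977 − 132,300| = 2,323 Hz.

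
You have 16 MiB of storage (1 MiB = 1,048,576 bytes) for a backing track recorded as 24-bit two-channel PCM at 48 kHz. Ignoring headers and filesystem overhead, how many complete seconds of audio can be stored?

Uncompressed byte rate = 48,000 × 3 × 2 = 288,000 bytes/s.
Capacity = 16 × 1,048,576 = 16,777,216 bytes.
16,777,216 / 288,000 ≈ 58.25 s → 58 seconds.

58 seconds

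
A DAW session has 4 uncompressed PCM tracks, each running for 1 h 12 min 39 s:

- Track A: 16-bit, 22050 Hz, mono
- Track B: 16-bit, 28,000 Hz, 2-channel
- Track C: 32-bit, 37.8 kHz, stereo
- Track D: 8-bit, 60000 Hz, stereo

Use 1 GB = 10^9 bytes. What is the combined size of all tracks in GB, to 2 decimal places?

2.52 GB

1 h 12 min 39 s = 4,359 s.
Track A: 22,050 × 4,359 × 2 × 1 = 192,231,900 bytes.
Track B: 28,000 × 4,359 × 2 × 2 = 488,208,000 bytes.
Track C: 37,800 × 4,359 × 4 × 2 = 1,318,161,600 bytes.
Track D: 60,000 × 4,359 × 1 × 2 = 523,080,000 bytes.
Total = 2,521,681,500 bytes = 2.52 GB.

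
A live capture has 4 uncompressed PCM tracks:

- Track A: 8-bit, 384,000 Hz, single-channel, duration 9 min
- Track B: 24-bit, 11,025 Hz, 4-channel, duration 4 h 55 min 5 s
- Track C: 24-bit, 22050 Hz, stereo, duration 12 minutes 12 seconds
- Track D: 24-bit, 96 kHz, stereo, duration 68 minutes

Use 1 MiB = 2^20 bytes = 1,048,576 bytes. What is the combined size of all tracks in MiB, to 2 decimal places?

Track A: 9 min = 540 s; 384,000 × 540 × 1 × 1 = 207,360,000 bytes.
Track B: 4 h 55 min 5 s = 17,705 s; 11,025 × 17,705 × 3 × 4 = 2,342,371,500 bytes.
Track C: 12 minutes 12 seconds = 732 s; 22,050 × 732 × 3 × 2 = 96,843,600 bytes.
Track D: 68 minutes = 4,080 s; 96,000 × 4,080 × 3 × 2 = 2,350,080,000 bytes.
Total = 4,996,655,100 bytes = 4765.18 MiB.

4765.18 MiB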